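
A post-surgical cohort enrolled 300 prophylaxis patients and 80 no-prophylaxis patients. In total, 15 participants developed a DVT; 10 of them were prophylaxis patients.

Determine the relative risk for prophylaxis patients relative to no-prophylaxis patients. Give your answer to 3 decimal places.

prophylaxis patients without the outcome: 300 − 10 = 290
no-prophylaxis patients with the outcome: 15 − 10 = 5
no-prophylaxis patients without the outcome: 80 − 5 = 75
risk, prophylaxis patients = 10/300 = 0.03333
risk, no-prophylaxis patients = 5/80 = 0.06250
RR = 0.03333 / 0.06250 = 0.533

0.533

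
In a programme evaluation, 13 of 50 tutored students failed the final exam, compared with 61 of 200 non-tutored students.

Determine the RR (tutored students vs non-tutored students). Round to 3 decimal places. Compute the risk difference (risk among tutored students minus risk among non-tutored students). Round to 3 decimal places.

risk, tutored students = 13/50 = 0.2600
risk, non-tutored students = 61/200 = 0.3050
RR = 0.2600 / 0.3050 = 0.852
risk difference = 0.2600 − 0.3050 = -0.045

RR = 0.852; RD = -0.045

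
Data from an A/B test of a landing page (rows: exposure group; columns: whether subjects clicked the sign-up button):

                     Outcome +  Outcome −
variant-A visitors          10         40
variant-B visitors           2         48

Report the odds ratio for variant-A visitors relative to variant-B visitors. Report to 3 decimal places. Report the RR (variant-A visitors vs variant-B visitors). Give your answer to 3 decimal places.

odds, variant-A visitors = 10/40 = 0.25000
odds, variant-B visitors = 2/48 = 0.04167
OR = 0.25000 / 0.04167 = 6.000
risk, variant-A visitors = 10/50 = 0.20000
risk, variant-B visitors = 2/50 = 0.04000
RR = 0.20000 / 0.04000 = 5.000

OR = 6.000; RR = 5.000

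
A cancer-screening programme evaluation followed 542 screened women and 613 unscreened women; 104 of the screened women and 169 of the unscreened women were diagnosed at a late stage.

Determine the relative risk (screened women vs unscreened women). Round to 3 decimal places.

RR: 0.696

risk, screened women = 104/542 = 0.1919
risk, unscreened women = 169/613 = 0.2757
RR = 0.1919 / 0.2757 = 0.696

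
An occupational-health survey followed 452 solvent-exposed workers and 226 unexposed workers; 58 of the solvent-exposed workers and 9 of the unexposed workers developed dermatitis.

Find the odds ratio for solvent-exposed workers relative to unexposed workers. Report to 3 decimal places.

OR = (58 × 217) / (394 × 9) = 12586/3546 ≈ 3.549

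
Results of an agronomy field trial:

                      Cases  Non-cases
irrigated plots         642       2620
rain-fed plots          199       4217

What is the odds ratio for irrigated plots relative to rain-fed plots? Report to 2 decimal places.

odds, irrigated plots = 642/2620 = 0.24504
odds, rain-fed plots = 199/4217 = 0.04719
OR = 0.24504 / 0.04719 = 5.19

5.19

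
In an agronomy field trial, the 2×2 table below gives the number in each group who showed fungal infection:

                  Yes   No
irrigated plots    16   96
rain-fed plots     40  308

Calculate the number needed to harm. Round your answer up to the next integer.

risk, irrigated plots = 16/112 = 0.142857
risk, rain-fed plots = 40/348 = 0.114943
absolute risk difference = 0.027915
1 / 0.027915 = 35.823 → round up → 36

NNH = 36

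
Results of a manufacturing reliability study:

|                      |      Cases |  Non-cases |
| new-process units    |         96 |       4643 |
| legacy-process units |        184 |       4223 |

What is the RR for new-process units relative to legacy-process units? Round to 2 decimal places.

risk, new-process units = 96/4739 = 0.02026
risk, legacy-process units = 184/4407 = 0.04175
RR = 0.02026 / 0.04175 = 0.49

RR ≈ 0.49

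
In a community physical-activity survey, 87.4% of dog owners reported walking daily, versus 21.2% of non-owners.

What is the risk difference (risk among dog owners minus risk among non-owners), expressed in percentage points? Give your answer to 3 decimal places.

risk difference = 0.8740 − 0.2120 = 0.6620 → 66.200 percentage points

RD = 66.200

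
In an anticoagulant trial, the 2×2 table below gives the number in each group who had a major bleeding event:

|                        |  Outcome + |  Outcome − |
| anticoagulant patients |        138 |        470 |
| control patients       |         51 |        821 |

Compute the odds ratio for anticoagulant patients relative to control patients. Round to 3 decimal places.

OR = (138 × 821) / (470 × 51) = 113298/23970 ≈ 4.727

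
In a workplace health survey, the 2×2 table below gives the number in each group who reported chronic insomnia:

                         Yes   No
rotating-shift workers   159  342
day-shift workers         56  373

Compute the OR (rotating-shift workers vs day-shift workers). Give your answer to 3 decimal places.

OR = (159 × 373) / (342 × 56) = 59307/19152 ≈ 3.097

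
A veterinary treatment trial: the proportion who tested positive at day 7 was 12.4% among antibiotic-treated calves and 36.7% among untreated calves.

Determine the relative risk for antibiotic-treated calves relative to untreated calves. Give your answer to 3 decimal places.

RR = 0.1240 / 0.3670 = 0.338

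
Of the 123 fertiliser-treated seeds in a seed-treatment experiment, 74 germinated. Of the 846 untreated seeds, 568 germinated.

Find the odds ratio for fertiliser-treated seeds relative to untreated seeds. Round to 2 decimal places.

OR = (74 × 278) / (49 × 568) = 20572/27832 ≈ 0.74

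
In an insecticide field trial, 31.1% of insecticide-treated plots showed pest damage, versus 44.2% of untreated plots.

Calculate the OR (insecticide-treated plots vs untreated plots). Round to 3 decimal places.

OR = 0.570

odds, insecticide-treated plots = 0.3110/0.6890 = 0.4514
odds, untreated plots = 0.4420/0.5580 = 0.7921
OR = 0.4514 / 0.7921 = 0.570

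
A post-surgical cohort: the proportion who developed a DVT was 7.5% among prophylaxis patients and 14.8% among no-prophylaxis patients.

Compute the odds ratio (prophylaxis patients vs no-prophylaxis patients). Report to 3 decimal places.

OR = 0.467

odds, prophylaxis patients = 0.0750/0.9250 = 0.0811
odds, no-prophylaxis patients = 0.1480/0.8520 = 0.1737
OR = 0.0811 / 0.1737 = 0.467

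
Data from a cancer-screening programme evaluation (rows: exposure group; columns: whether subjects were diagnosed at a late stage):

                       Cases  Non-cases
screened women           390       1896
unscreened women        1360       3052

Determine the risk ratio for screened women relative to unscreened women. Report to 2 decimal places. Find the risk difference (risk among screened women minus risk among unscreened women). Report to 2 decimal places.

risk, screened women = 390/2286 = 0.1706
risk, unscreened women = 1360/4412 = 0.3083
RR = 0.1706 / 0.3083 = 0.55
risk difference = 0.1706 − 0.3083 = -0.14

RR = 0.55; RD = -0.14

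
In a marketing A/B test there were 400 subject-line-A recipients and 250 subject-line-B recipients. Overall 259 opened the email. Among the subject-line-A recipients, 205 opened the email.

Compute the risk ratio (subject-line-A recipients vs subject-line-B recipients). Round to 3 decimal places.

subject-line-A recipients without the outcome: 400 − 205 = 195
subject-line-B recipients with the outcome: 259 − 205 = 54
subject-line-B recipients without the outcome: 250 − 54 = 196
risk, subject-line-A recipients = 205/400 = 0.5125
risk, subject-line-B recipients = 54/250 = 0.2160
RR = 0.5125 / 0.2160 = 2.373

RR: 2.373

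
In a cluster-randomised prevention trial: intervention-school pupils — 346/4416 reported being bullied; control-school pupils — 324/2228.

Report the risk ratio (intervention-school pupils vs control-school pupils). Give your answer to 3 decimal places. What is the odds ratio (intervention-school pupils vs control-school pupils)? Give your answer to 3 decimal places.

risk, intervention-school pupils = 346/4416 = 0.0784
risk, control-school pupils = 324/2228 = 0.1454
RR = 0.0784 / 0.1454 = 0.539
OR = (346 × 1904) / (4070 × 324) = 658784/1318680 ≈ 0.500

RR = 0.539; OR = 0.500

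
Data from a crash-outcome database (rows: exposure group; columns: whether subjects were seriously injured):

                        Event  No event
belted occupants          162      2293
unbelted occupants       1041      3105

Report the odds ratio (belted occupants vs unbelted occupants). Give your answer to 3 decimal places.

odds, belted occupants = 162/2293 = 0.0706
odds, unbelted occupants = 1041/3105 = 0.3353
OR = 0.0706 / 0.3353 = 0.211

OR ≈ 0.211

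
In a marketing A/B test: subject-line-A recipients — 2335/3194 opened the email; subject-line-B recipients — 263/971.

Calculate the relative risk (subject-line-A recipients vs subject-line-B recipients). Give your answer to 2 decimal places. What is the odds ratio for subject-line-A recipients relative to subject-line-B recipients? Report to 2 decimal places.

risk, subject-line-A recipients = 2335/3194 = 0.7311
risk, subject-line-B recipients = 263/971 = 0.2709
RR = 0.7311 / 0.2709 = 2.70
OR = (2335 × 708) / (859 × 263) = 1653180/225917 ≈ 7.32

RR = 2.70; OR = 7.32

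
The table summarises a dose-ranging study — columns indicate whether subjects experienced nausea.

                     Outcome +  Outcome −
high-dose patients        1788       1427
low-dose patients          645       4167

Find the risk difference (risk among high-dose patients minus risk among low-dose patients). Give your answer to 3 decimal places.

risk, high-dose patients = 1788/3215 = 0.5561
risk, low-dose patients = 645/4812 = 0.1340
risk difference = 0.5561 − 0.1340 = 0.422

0.422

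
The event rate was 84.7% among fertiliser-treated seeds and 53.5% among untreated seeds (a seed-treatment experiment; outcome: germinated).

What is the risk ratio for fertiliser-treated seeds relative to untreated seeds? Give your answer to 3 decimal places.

RR = 0.8470 / 0.5350 = 1.583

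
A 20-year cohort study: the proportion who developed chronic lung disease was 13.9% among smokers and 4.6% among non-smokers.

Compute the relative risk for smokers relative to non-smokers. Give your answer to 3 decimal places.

RR = 0.13900 / 0.04600 = 3.022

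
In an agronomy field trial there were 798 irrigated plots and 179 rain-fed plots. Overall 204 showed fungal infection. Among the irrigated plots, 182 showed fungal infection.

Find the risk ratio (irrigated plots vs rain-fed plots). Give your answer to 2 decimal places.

irrigated plots without the outcome: 798 − 182 = 616
rain-fed plots with the outcome: 204 − 182 = 22
rain-fed plots without the outcome: 179 − 22 = 157
risk, irrigated plots = 182/798 = 0.2281
risk, rain-fed plots = 22/179 = 0.1229
RR = 0.2281 / 0.1229 = 1.86

RR ≈ 1.86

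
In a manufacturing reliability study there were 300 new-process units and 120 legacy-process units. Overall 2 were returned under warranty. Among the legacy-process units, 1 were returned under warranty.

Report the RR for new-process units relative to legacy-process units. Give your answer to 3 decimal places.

0.400

new-process units with the outcome: 2 − 1 = 1
new-process units without the outcome: 300 − 1 = 299
legacy-process units without the outcome: 120 − 1 = 119
risk, new-process units = 1/300 = 0.00333
risk, legacy-process units = 1/120 = 0.00833
RR = 0.00333 / 0.00833 = 0.400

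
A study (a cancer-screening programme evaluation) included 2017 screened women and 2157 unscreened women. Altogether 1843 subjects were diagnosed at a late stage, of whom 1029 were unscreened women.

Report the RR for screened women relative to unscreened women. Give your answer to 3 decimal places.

0.846

screened women with the outcome: 1843 − 1029 = 814
screened women without the outcome: 2017 − 814 = 1203
unscreened women without the outcome: 2157 − 1029 = 1128
risk, screened women = 814/2017 = 0.4036
risk, unscreened women = 1029/2157 = 0.4771
RR = 0.4036 / 0.4771 = 0.846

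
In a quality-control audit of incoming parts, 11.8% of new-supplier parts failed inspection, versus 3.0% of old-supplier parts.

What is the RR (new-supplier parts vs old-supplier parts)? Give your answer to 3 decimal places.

RR = 0.11800 / 0.03000 = 3.933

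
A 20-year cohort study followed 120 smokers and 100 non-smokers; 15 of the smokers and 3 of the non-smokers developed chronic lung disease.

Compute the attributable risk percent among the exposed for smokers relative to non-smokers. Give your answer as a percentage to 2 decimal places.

AR% ≈ 76.00%

risk, smokers = 15/120 = 0.12500
risk, non-smokers = 3/100 = 0.03000
AR% = (0.12500 − 0.03000) / 0.12500 = 0.7600 → 76.00%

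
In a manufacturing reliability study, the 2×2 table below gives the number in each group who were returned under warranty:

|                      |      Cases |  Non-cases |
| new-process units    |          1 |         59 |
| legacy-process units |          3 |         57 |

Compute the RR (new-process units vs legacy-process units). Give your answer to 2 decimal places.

RR = 0.33

risk, new-process units = 1/60 = 0.01667
risk, legacy-process units = 3/60 = 0.05000
RR = 0.01667 / 0.05000 = 0.33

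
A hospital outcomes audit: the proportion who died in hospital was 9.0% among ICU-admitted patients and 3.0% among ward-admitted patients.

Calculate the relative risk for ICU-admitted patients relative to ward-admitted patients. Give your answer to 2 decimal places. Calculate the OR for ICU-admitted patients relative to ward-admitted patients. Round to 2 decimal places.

RR = 0.09000 / 0.03000 = 3.00
odds, ICU-admitted patients = 0.09000/0.91000 = 0.09890
odds, ward-admitted patients = 0.03000/0.97000 = 0.03093
OR = 0.09890 / 0.03093 = 3.20

RR = 3.00; OR = 3.20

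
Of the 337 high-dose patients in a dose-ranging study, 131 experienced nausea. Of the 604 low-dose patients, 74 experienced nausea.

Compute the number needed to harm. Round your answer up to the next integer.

NNH: 4

risk, high-dose patients = 131/337 = 0.388724
risk, low-dose patients = 74/604 = 0.122517
absolute risk difference = 0.266207
1 / 0.266207 = 3.756 → round up → 4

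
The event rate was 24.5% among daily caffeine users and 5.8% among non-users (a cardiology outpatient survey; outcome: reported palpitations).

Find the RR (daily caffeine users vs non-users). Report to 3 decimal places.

RR = 0.2450 / 0.0580 = 4.224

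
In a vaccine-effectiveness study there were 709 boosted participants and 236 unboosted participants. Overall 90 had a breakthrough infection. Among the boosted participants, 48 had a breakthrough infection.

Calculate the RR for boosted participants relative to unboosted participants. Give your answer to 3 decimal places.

boosted participants without the outcome: 709 − 48 = 661
unboosted participants with the outcome: 90 − 48 = 42
unboosted participants without the outcome: 236 − 42 = 194
risk, boosted participants = 48/709 = 0.0677
risk, unboosted participants = 42/236 = 0.1780
RR = 0.0677 / 0.1780 = 0.380

0.380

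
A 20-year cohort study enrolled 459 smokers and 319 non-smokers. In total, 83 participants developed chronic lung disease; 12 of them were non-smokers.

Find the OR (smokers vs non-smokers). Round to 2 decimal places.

smokers with the outcome: 83 − 12 = 71
smokers without the outcome: 459 − 71 = 388
non-smokers without the outcome: 319 − 12 = 307
OR = (71 × 307) / (388 × 12) = 21797/4656 ≈ 4.68

OR: 4.68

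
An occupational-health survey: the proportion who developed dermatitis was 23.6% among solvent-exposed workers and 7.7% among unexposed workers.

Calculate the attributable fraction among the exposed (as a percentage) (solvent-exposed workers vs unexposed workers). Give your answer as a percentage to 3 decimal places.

AR% = (0.2360 − 0.0770) / 0.2360 = 0.6737 → 67.373%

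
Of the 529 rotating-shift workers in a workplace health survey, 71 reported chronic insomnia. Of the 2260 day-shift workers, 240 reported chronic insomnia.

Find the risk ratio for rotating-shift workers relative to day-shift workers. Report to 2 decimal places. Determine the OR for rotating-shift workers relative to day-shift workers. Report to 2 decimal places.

risk, rotating-shift workers = 71/529 = 0.1342
risk, day-shift workers = 240/2260 = 0.1062
RR = 0.1342 / 0.1062 = 1.26
odds, rotating-shift workers = 71/458 = 0.1550
odds, day-shift workers = 240/2020 = 0.1188
OR = 0.1550 / 0.1188 = 1.30

RR = 1.26; OR = 1.30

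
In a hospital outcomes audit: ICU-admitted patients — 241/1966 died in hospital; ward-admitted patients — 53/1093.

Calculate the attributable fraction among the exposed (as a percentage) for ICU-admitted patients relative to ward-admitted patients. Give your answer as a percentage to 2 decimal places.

risk, ICU-admitted patients = 241/1966 = 0.12258
risk, ward-admitted patients = 53/1093 = 0.04849
AR% = (0.12258 − 0.04849) / 0.12258 = 0.6044 → 60.44%

AR% ≈ 60.44%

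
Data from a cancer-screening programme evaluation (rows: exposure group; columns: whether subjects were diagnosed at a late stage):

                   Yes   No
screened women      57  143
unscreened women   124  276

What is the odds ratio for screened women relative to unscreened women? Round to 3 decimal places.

odds, screened women = 57/143 = 0.3986
odds, unscreened women = 124/276 = 0.4493
OR = 0.3986 / 0.4493 = 0.887

OR = 0.887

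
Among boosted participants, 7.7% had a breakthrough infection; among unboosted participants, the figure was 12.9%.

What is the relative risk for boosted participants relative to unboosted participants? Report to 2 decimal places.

RR = 0.0770 / 0.1290 = 0.60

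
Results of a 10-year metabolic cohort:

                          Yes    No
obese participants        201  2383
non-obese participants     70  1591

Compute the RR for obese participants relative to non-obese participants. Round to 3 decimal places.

risk, obese participants = 201/2584 = 0.07779
risk, non-obese participants = 70/1661 = 0.04214
RR = 0.07779 / 0.04214 = 1.846

RR = 1.846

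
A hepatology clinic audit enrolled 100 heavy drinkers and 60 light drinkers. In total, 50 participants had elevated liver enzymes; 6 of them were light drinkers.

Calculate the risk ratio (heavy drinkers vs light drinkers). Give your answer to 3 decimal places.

heavy drinkers with the outcome: 50 − 6 = 44
heavy drinkers without the outcome: 100 − 44 = 56
light drinkers without the outcome: 60 − 6 = 54
risk, heavy drinkers = 44/100 = 0.4400
risk, light drinkers = 6/60 = 0.1000
RR = 0.4400 / 0.1000 = 4.400

4.400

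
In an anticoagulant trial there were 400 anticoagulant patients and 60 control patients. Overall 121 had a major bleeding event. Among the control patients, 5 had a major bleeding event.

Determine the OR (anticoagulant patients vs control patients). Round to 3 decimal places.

anticoagulant patients with the outcome: 121 − 5 = 116
anticoagulant patients without the outcome: 400 − 116 = 284
control patients without the outcome: 60 − 5 = 55
OR = (116 × 55) / (284 × 5) = 6380/1420 ≈ 4.493

OR: 4.493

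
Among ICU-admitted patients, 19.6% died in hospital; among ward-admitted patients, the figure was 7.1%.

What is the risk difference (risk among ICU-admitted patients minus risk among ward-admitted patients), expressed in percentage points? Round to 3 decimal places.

12.500

risk difference = 0.1960 − 0.0710 = 0.1250 → 12.500 percentage points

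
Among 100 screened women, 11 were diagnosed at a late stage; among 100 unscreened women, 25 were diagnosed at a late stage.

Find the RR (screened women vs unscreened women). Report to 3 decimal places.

RR = 0.440

risk, screened women = 11/100 = 0.1100
risk, unscreened women = 25/100 = 0.2500
RR = 0.1100 / 0.2500 = 0.440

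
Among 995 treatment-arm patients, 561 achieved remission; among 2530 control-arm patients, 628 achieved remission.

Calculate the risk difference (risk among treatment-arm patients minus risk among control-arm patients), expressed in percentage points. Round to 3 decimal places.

31.560

risk, treatment-arm patients = 561/995 = 0.5638
risk, control-arm patients = 628/2530 = 0.2482
risk difference = 0.5638 − 0.2482 = 0.3156 → 31.560 percentage points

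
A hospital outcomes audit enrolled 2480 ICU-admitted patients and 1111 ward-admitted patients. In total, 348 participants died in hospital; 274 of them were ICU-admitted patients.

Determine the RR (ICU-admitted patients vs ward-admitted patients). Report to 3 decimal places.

ICU-admitted patients without the outcome: 2480 − 274 = 2206
ward-admitted patients with the outcome: 348 − 274 = 74
ward-admitted patients without the outcome: 1111 − 74 = 1037
risk, ICU-admitted patients = 274/2480 = 0.1105
risk, ward-admitted patients = 74/1111 = 0.0666
RR = 0.1105 / 0.0666 = 1.659

RR ≈ 1.659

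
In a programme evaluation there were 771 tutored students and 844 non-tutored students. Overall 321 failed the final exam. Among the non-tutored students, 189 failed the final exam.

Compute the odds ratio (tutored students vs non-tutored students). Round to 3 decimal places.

tutored students with the outcome: 321 − 189 = 132
tutored students without the outcome: 771 − 132 = 639
non-tutored students without the outcome: 844 − 189 = 655
odds, tutored students = 132/639 = 0.2066
odds, non-tutored students = 189/655 = 0.2885
OR = 0.2066 / 0.2885 = 0.716

0.716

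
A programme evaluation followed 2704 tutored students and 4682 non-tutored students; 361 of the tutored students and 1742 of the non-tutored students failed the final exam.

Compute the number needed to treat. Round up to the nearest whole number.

risk, tutored students = 361/2704 = 0.133506
risk, non-tutored students = 1742/4682 = 0.372063
absolute risk difference = 0.238557
1 / 0.238557 = 4.192 → round up → 5

5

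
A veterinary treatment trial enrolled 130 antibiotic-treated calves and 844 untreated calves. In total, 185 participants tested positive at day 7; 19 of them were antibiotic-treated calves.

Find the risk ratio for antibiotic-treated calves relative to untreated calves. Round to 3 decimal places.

RR ≈ 0.743

antibiotic-treated calves without the outcome: 130 − 19 = 111
untreated calves with the outcome: 185 − 19 = 166
untreated calves without the outcome: 844 − 166 = 678
risk, antibiotic-treated calves = 19/130 = 0.1462
risk, untreated calves = 166/844 = 0.1967
RR = 0.1462 / 0.1967 = 0.743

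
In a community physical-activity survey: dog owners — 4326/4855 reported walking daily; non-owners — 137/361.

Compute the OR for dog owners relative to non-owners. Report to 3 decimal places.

OR = (4326 × 224) / (529 × 137) = 969024/72473 ≈ 13.371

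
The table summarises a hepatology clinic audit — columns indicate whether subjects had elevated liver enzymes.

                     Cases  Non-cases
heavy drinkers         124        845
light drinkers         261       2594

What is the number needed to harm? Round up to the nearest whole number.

risk, heavy drinkers = 124/969 = 0.127967
risk, light drinkers = 261/2855 = 0.091419
absolute risk difference = 0.036548
1 / 0.036548 = 27.361 → round up → 28

NNH ≈ 28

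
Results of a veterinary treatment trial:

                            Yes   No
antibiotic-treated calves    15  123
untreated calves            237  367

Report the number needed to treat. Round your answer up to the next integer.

risk, antibiotic-treated calves = 15/138 = 0.108696
risk, untreated calves = 237/604 = 0.392384
absolute risk difference = 0.283688
1 / 0.283688 = 3.525 → round up → 4

NNT ≈ 4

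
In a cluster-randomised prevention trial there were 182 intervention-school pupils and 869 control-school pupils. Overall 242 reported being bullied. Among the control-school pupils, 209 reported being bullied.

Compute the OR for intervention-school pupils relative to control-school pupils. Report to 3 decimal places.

intervention-school pupils with the outcome: 242 − 209 = 33
intervention-school pupils without the outcome: 182 − 33 = 149
control-school pupils without the outcome: 869 − 209 = 660
OR = (33 × 660) / (149 × 209) = 21780/31141 ≈ 0.699

OR: 0.699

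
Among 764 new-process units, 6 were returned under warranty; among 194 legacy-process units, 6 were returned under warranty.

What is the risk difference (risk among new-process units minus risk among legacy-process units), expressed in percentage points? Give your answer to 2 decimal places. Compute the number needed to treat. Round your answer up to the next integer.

risk, new-process units = 6/764 = 0.00785
risk, legacy-process units = 6/194 = 0.03093
risk difference = 0.00785 − 0.03093 = -0.02307 → -2.31 percentage points
absolute risk difference = 0.023074
1 / 0.023074 = 43.339 → round up → 44

RD = -2.31; NNT = 44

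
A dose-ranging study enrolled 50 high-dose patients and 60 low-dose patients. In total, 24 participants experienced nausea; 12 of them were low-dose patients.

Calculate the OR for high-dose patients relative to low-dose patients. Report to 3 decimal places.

high-dose patients with the outcome: 24 − 12 = 12
high-dose patients without the outcome: 50 − 12 = 38
low-dose patients without the outcome: 60 − 12 = 48
OR = (12 × 48) / (38 × 12) = 576/456 ≈ 1.263

OR = 1.263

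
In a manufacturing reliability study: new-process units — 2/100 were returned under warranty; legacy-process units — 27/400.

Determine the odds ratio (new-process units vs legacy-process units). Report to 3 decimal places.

OR ≈ 0.282

odds, new-process units = 2/98 = 0.02041
odds, legacy-process units = 27/373 = 0.07239
OR = 0.02041 / 0.07239 = 0.282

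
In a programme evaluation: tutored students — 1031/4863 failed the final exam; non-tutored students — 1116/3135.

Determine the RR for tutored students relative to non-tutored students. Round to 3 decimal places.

risk, tutored students = 1031/4863 = 0.2120
risk, non-tutored students = 1116/3135 = 0.3560
RR = 0.2120 / 0.3560 = 0.596

RR ≈ 0.596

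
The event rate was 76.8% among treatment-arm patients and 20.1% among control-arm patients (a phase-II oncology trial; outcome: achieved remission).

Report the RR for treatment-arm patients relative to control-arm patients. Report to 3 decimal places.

RR = 0.7680 / 0.2010 = 3.821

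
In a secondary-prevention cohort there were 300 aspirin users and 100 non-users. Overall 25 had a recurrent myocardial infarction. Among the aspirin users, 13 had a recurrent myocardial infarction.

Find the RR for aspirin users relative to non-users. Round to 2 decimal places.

0.36

aspirin users without the outcome: 300 − 13 = 287
non-users with the outcome: 25 − 13 = 12
non-users without the outcome: 100 − 12 = 88
risk, aspirin users = 13/300 = 0.04333
risk, non-users = 12/100 = 0.12000
RR = 0.04333 / 0.12000 = 0.36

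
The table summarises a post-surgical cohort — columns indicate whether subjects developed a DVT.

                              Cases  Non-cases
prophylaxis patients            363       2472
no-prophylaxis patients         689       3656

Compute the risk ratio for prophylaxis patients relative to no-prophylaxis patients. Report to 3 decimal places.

risk, prophylaxis patients = 363/2835 = 0.1280
risk, no-prophylaxis patients = 689/4345 = 0.1586
RR = 0.1280 / 0.1586 = 0.807

RR = 0.807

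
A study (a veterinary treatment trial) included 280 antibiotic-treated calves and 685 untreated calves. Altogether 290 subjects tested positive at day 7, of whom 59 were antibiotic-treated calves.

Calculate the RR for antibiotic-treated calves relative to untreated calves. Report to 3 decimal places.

antibiotic-treated calves without the outcome: 280 − 59 = 221
untreated calves with the outcome: 290 − 59 = 231
untreated calves without the outcome: 685 − 231 = 454
risk, antibiotic-treated calves = 59/280 = 0.2107
risk, untreated calves = 231/685 = 0.3372
RR = 0.2107 / 0.3372 = 0.625

RR = 0.625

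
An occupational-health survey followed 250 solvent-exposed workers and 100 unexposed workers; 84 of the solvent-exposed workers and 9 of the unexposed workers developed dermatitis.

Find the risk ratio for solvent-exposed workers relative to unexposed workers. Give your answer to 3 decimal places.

3.733

risk, solvent-exposed workers = 84/250 = 0.3360
risk, unexposed workers = 9/100 = 0.0900
RR = 0.3360 / 0.0900 = 3.733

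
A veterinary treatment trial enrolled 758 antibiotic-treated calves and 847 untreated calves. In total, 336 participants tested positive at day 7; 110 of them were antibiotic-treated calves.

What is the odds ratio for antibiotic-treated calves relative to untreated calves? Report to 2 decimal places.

0.47

antibiotic-treated calves without the outcome: 758 − 110 = 648
untreated calves with the outcome: 336 − 110 = 226
untreated calves without the outcome: 847 − 226 = 621
odds, antibiotic-treated calves = 110/648 = 0.1698
odds, untreated calves = 226/621 = 0.3639
OR = 0.1698 / 0.3639 = 0.47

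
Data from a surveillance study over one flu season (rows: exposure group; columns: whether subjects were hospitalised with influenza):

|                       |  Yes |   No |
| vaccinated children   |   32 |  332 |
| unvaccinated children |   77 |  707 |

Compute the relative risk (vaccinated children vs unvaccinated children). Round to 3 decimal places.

risk, vaccinated children = 32/364 = 0.0879
risk, unvaccinated children = 77/784 = 0.0982
RR = 0.0879 / 0.0982 = 0.895

RR: 0.895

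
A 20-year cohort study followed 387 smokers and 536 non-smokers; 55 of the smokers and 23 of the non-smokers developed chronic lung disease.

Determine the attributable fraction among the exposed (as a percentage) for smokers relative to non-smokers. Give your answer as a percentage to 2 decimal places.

AR%: 69.81%

risk, smokers = 55/387 = 0.14212
risk, non-smokers = 23/536 = 0.04291
AR% = (0.14212 − 0.04291) / 0.14212 = 0.6981 → 69.81%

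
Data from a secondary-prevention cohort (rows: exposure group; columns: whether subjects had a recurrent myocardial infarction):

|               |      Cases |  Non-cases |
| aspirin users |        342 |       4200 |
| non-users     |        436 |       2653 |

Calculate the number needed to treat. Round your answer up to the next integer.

risk, aspirin users = 342/4542 = 0.075297
risk, non-users = 436/3089 = 0.141146
absolute risk difference = 0.065849
1 / 0.065849 = 15.186 → round up → 16

NNT = 16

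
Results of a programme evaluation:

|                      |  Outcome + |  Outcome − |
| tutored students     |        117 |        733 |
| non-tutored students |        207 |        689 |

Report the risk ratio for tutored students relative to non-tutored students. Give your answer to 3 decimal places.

risk, tutored students = 117/850 = 0.1376
risk, non-tutored students = 207/896 = 0.2310
RR = 0.1376 / 0.2310 = 0.596

RR ≈ 0.596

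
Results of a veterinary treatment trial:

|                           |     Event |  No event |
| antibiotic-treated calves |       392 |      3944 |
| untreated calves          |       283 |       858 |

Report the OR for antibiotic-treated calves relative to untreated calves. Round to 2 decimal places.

OR = (392 × 858) / (3944 × 283) = 336336/1116152 ≈ 0.30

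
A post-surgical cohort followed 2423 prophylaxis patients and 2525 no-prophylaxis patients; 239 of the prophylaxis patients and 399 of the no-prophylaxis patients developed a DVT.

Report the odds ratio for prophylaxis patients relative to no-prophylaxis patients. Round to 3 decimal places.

OR = (239 × 2126) / (2184 × 399) = 508114/871416 ≈ 0.583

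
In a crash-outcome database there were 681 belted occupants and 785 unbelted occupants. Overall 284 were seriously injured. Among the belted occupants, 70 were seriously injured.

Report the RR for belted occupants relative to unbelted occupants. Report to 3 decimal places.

belted occupants without the outcome: 681 − 70 = 611
unbelted occupants with the outcome: 284 − 70 = 214
unbelted occupants without the outcome: 785 − 214 = 571
risk, belted occupants = 70/681 = 0.1028
risk, unbelted occupants = 214/785 = 0.2726
RR = 0.1028 / 0.2726 = 0.377

0.377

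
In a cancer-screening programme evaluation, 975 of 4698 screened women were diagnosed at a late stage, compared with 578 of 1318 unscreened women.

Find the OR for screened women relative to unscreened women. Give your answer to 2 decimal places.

OR = (975 × 740) / (3723 × 578) = 721500/2151894 ≈ 0.34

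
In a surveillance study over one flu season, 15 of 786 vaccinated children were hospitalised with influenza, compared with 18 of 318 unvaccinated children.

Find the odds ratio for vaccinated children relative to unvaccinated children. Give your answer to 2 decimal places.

OR = (15 × 300) / (771 × 18) = 4500/13878 ≈ 0.32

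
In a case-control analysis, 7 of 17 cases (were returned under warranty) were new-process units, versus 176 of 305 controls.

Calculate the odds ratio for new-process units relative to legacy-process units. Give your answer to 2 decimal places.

OR = (7 × 129) / (176 × 10) = 903/1760 ≈ 0.51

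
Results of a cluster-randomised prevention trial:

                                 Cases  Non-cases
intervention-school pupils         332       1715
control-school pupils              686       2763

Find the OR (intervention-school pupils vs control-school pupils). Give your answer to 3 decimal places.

odds, intervention-school pupils = 332/1715 = 0.1936
odds, control-school pupils = 686/2763 = 0.2483
OR = 0.1936 / 0.2483 = 0.780

OR ≈ 0.780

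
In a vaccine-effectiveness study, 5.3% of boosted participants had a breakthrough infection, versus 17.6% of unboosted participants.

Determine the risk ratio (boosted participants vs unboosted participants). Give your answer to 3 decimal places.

RR = 0.0530 / 0.1760 = 0.301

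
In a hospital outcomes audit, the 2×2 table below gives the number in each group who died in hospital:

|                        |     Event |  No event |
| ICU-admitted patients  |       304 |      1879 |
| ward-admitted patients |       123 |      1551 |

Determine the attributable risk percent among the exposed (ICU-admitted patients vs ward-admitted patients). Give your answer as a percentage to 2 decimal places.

47.24%

risk, ICU-admitted patients = 304/2183 = 0.1393
risk, ward-admitted patients = 123/1674 = 0.0735
AR% = (0.1393 − 0.0735) / 0.1393 = 0.4724 → 47.24%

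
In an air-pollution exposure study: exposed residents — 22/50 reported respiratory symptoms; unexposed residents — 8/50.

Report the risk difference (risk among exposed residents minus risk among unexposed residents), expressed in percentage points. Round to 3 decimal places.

risk, exposed residents = 22/50 = 0.4400
risk, unexposed residents = 8/50 = 0.1600
risk difference = 0.4400 − 0.1600 = 0.2800 → 28.000 percentage points

RD ≈ 28.000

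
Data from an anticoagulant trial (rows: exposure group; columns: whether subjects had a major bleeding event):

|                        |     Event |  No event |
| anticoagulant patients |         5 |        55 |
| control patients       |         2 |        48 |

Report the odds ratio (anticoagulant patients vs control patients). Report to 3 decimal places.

OR = (5 × 48) / (55 × 2) = 240/110 ≈ 2.182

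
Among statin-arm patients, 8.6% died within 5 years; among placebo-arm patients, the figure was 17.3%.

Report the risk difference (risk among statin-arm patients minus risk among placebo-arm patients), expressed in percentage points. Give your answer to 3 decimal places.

risk difference = 0.0860 − 0.1730 = -0.0870 → -8.700 percentage points

-8.700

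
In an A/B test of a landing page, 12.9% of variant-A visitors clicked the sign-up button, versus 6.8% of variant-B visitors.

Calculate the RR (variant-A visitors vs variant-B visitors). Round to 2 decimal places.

RR = 0.1290 / 0.0680 = 1.90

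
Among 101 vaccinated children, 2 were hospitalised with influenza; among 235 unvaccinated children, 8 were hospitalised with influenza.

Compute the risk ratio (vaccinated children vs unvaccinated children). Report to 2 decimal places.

0.58

risk, vaccinated children = 2/101 = 0.01980
risk, unvaccinated children = 8/235 = 0.03404
RR = 0.01980 / 0.03404 = 0.58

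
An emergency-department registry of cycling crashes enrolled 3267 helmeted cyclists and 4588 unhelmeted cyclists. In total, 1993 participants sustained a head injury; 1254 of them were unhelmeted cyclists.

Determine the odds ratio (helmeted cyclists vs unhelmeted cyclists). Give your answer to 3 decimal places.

OR: 0.777

helmeted cyclists with the outcome: 1993 − 1254 = 739
helmeted cyclists without the outcome: 3267 − 739 = 2528
unhelmeted cyclists without the outcome: 4588 − 1254 = 3334
OR = (739 × 3334) / (2528 × 1254) = 2463826/3170112 ≈ 0.777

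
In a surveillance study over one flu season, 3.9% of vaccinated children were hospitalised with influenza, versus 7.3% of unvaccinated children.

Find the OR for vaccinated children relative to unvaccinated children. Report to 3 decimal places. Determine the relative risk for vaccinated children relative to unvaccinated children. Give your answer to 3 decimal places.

odds, vaccinated children = 0.03900/0.96100 = 0.04058
odds, unvaccinated children = 0.07300/0.92700 = 0.07875
OR = 0.04058 / 0.07875 = 0.515
RR = 0.03900 / 0.07300 = 0.534

OR = 0.515; RR = 0.534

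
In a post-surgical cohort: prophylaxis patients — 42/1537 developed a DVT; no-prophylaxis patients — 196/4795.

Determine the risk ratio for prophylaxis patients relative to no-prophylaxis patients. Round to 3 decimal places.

0.669

risk, prophylaxis patients = 42/1537 = 0.02733
risk, no-prophylaxis patients = 196/4795 = 0.04088
RR = 0.02733 / 0.04088 = 0.669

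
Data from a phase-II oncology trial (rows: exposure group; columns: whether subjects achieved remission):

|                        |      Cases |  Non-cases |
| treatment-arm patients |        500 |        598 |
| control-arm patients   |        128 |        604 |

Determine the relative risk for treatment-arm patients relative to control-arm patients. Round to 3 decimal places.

risk, treatment-arm patients = 500/1098 = 0.4554
risk, control-arm patients = 128/732 = 0.1749
RR = 0.4554 / 0.1749 = 2.604

RR: 2.604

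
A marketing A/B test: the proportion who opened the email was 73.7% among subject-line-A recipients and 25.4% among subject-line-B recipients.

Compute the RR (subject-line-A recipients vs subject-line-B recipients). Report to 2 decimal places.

RR = 0.7370 / 0.2540 = 2.90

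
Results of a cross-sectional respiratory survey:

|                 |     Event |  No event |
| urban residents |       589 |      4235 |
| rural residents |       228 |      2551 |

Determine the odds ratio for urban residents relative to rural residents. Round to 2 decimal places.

odds, urban residents = 589/4235 = 0.1391
odds, rural residents = 228/2551 = 0.0894
OR = 0.1391 / 0.0894 = 1.56

OR ≈ 1.56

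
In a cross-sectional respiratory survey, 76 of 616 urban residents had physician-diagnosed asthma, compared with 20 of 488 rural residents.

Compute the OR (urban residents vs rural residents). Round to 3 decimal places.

OR ≈ 3.293

odds, urban residents = 76/540 = 0.14074
odds, rural residents = 20/468 = 0.04274
OR = 0.14074 / 0.04274 = 3.293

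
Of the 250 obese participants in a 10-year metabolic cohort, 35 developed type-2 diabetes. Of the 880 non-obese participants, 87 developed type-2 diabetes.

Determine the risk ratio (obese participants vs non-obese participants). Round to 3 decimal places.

risk, obese participants = 35/250 = 0.1400
risk, non-obese participants = 87/880 = 0.0989
RR = 0.1400 / 0.0989 = 1.416

1.416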